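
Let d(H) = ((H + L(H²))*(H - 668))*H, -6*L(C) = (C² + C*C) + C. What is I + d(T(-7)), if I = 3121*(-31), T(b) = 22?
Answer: 1110485777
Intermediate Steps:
L(C) = -C²/3 - C/6 (L(C) = -((C² + C*C) + C)/6 = -((C² + C²) + C)/6 = -(2*C² + C)/6 = -(C + 2*C²)/6 = -C²/3 - C/6)
d(H) = H*(-668 + H)*(H - H²*(1 + 2*H²)/6) (d(H) = ((H - H²*(1 + 2*H²)/6)*(H - 668))*H = ((H - H²*(1 + 2*H²)/6)*(-668 + H))*H = ((-668 + H)*(H - H²*(1 + 2*H²)/6))*H = H*(-668 + H)*(H - H²*(1 + 2*H²)/6))
I = -96751
I + d(T(-7)) = -96751 + (⅙)*22²*(-4008 - 1*22² - 2*22⁴ + 674*22 + 1336*22³) = -96751 + (⅙)*484*(-4008 - 1*484 - 2*234256 + 14828 + 1336*10648) = -96751 + (⅙)*484*(-4008 - 484 - 468512 + 14828 + 14225728) = -96751 + (⅙)*484*13767552 = -96751 + 1110582528 = 1110485777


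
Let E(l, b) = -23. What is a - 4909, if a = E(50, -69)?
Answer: -4932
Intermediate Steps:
a = -23
a - 4909 = -23 - 4909 = -4932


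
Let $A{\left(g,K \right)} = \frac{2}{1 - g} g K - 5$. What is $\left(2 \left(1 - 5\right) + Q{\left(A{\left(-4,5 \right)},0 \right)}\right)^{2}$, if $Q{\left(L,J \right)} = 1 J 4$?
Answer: $64$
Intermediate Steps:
$A{\left(g,K \right)} = -5 + \frac{2 K g}{1 - g}$ ($A{\left(g,K \right)} = \frac{2 g}{1 - g} K - 5 = \frac{2 K g}{1 - g} - 5 = -5 + \frac{2 K g}{1 - g}$)
$Q{\left(L,J \right)} = 4 J$ ($Q{\left(L,J \right)} = J 4 = 4 J$)
$\left(2 \left(1 - 5\right) + Q{\left(A{\left(-4,5 \right)},0 \right)}\right)^{2} = \left(2 \left(1 - 5\right) + 4 \cdot 0\right)^{2} = \left(2 \left(-4\right) + 0\right)^{2} = \left(-8 + 0\right)^{2} = \left(-8\right)^{2} = 64$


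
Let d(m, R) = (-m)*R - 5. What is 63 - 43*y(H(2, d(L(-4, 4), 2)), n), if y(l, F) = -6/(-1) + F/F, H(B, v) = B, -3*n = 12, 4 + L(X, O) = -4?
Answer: -238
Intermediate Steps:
L(X, O) = -8 (L(X, O) = -4 - 4 = -8)
n = -4 (n = -⅓*12 = -4)
d(m, R) = -5 - R*m (d(m, R) = -R*m - 5 = -5 - R*m)
y(l, F) = 7 (y(l, F) = -6*(-1) + 1 = 6 + 1 = 7)
63 - 43*y(H(2, d(L(-4, 4), 2)), n) = 63 - 43*7 = 63 - 301 = -238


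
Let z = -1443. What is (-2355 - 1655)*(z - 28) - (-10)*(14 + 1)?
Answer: 5898860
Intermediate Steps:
(-2355 - 1655)*(z - 28) - (-10)*(14 + 1) = (-2355 - 1655)*(-1443 - 28) - (-10)*(14 + 1) = -4010*(-1471) - (-10)*15 = 5898710 - 1*(-150) = 5898710 + 150 = 5898860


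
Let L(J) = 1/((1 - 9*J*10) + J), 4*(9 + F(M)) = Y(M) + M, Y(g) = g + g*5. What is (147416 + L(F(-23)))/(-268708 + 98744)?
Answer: -646308599/745164667 ≈ -0.86734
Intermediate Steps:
Y(g) = 6*g (Y(g) = g + 5*g = 6*g)
F(M) = -9 + 7*M/4 (F(M) = -9 + (6*M + M)/4 = -9 + (7*M)/4 = -9 + 7*M/4)
L(J) = 1/(1 - 89*J) (L(J) = 1/((1 - 90*J) + J) = 1/(1 - 89*J))
(147416 + L(F(-23)))/(-268708 + 98744) = (147416 - 1/(-1 + 89*(-9 + (7/4)*(-23))))/(-268708 + 98744) = (147416 - 1/(-1 + 89*(-9 - 161/4)))/(-169964) = (147416 - 1/(-1 + 89*(-197/4)))*(-1/169964) = (147416 - 1/(-1 - 17533/4))*(-1/169964) = (147416 - 1/(-17537/4))*(-1/169964) = (147416 - 1*(-4/17537))*(-1/169964) = (147416 + 4/17537)*(-1/169964) = (2585234396/17537)*(-1/169964) = -646308599/745164667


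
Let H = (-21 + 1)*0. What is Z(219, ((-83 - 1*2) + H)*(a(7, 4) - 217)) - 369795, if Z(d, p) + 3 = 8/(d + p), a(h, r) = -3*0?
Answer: -862738733/2333 ≈ -3.6980e+5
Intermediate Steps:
H = 0 (H = -20*0 = 0)
a(h, r) = 0
Z(d, p) = -3 + 8/(d + p)
Z(219, ((-83 - 1*2) + H)*(a(7, 4) - 217)) - 369795 = (8 - 3*219 - 3*((-83 - 1*2) + 0)*(0 - 217))/(219 + ((-83 - 1*2) + 0)*(0 - 217)) - 369795 = (8 - 657 - 3*((-83 - 2) + 0)*(-217))/(219 + ((-83 - 2) + 0)*(-217)) - 369795 = (8 - 657 - 3*(-85 + 0)*(-217))/(219 + (-85 + 0)*(-217)) - 369795 = (8 - 657 - (-255)*(-217))/(219 - 85*(-217)) - 369795 = (8 - 657 - 3*18445)/(219 + 18445) - 369795 = (8 - 657 - 55335)/18664 - 369795 = (1/18664)*(-55984) - 369795 = -6998/2333 - 369795 = -862738733/2333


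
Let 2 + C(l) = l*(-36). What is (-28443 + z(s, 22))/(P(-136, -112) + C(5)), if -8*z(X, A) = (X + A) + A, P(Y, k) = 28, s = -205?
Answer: 227383/1232 ≈ 184.56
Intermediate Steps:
C(l) = -2 - 36*l (C(l) = -2 + l*(-36) = -2 - 36*l)
z(X, A) = -A/4 - X/8 (z(X, A) = -((X + A) + A)/8 = -((A + X) + A)/8 = -(X + 2*A)/8 = -A/4 - X/8)
(-28443 + z(s, 22))/(P(-136, -112) + C(5)) = (-28443 + (-¼*22 - ⅛*(-205)))/(28 + (-2 - 36*5)) = (-28443 + (-11/2 + 205/8))/(28 + (-2 - 180)) = (-28443 + 161/8)/(28 - 182) = -227383/8/(-154) = -227383/8*(-1/154) = 227383/1232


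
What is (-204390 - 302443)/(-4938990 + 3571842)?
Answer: 506833/1367148 ≈ 0.37072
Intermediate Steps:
(-204390 - 302443)/(-4938990 + 3571842) = -506833/(-1367148) = -506833*(-1/1367148) = 506833/1367148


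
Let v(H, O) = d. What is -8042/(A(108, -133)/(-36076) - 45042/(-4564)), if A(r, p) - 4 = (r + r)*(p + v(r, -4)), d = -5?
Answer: -165515281036/220120081 ≈ -751.93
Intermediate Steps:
v(H, O) = -5
A(r, p) = 4 + 2*r*(-5 + p) (A(r, p) = 4 + (r + r)*(p - 5) = 4 + (2*r)*(-5 + p) = 4 + 2*r*(-5 + p))
-8042/(A(108, -133)/(-36076) - 45042/(-4564)) = -8042/((4 - 10*108 + 2*(-133)*108)/(-36076) - 45042/(-4564)) = -8042/((4 - 1080 - 28728)*(-1/36076) - 45042*(-1/4564)) = -8042/(-29804*(-1/36076) + 22521/2282) = -8042/(7451/9019 + 22521/2282) = -8042/220120081/20581358 = -8042*20581358/220120081 = -165515281036/220120081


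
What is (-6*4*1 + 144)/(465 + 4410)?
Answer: 8/325 ≈ 0.024615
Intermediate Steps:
(-6*4*1 + 144)/(465 + 4410) = (-24*1 + 144)/4875 = (-24 + 144)*(1/4875) = 120*(1/4875) = 8/325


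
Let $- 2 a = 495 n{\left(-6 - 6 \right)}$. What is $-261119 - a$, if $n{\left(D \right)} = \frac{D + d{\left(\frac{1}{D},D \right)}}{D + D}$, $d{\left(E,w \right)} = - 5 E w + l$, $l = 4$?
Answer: $- \frac{4175759}{16} \approx -2.6099 \cdot 10^{5}$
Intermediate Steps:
$d{\left(E,w \right)} = 4 - 5 E w$ ($d{\left(E,w \right)} = - 5 E w + 4 = 4 - 5 E w$)
$n{\left(D \right)} = \frac{-1 + D}{2 D}$ ($n{\left(D \right)} = \frac{D - \left(-4 + \frac{5 D}{D}\right)}{D + D} = \frac{D + \left(4 - 5\right)}{2 D} = \left(D - 1\right) \frac{1}{2 D} = \left(-1 + D\right) \frac{1}{2 D} = \frac{-1 + D}{2 D}$)
$a = - \frac{2145}{16}$ ($a = - \frac{495 \frac{-1 - 12}{2 \left(-6 - 6\right)}}{2} = - \frac{495 \frac{-1 - 12}{2 \left(-12\right)}}{2} = - \frac{495 \cdot \frac{1}{2} \left(- \frac{1}{12}\right) \left(-13\right)}{2} = - \frac{495 \cdot \frac{13}{24}}{2} = \left(- \frac{1}{2}\right) \frac{2145}{8} = - \frac{2145}{16} \approx -134.06$)
$-261119 - a = -261119 - - \frac{2145}{16} = -261119 + \frac{2145}{16} = - \frac{4175759}{16}$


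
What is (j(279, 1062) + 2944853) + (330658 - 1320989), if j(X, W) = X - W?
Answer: 1953739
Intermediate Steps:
(j(279, 1062) + 2944853) + (330658 - 1320989) = ((279 - 1*1062) + 2944853) + (330658 - 1320989) = ((279 - 1062) + 2944853) - 990331 = (-783 + 2944853) - 990331 = 2944070 - 990331 = 1953739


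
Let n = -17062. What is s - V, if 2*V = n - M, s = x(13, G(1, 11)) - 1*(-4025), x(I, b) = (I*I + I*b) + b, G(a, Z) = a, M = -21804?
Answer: 1837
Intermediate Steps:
x(I, b) = b + I² + I*b (x(I, b) = (I² + I*b) + b = b + I² + I*b)
s = 4208 (s = (1 + 13² + 13*1) - 1*(-4025) = (1 + 169 + 13) + 4025 = 183 + 4025 = 4208)
V = 2371 (V = (-17062 - 1*(-21804))/2 = (-17062 + 21804)/2 = (½)*4742 = 2371)
s - V = 4208 - 1*2371 = 4208 - 2371 = 1837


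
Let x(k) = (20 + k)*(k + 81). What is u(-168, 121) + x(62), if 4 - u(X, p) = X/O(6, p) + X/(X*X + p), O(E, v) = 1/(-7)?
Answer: 299153298/28345 ≈ 10554.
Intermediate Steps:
O(E, v) = -⅐
u(X, p) = 4 + 7*X - X/(p + X²) (u(X, p) = 4 - (X/(-⅐) + X/(X*X + p)) = 4 - (X*(-7) + X/(X² + p)) = 4 - (-7*X + X/(p + X²)) = 4 + (7*X - X/(p + X²)) = 4 + 7*X - X/(p + X²))
x(k) = (20 + k)*(81 + k)
u(-168, 121) + x(62) = (-1*(-168) + 4*121 + 4*(-168)² + 7*(-168)³ + 7*(-168)*121)/(121 + (-168)²) + (1620 + 62² + 101*62) = (168 + 484 + 4*28224 + 7*(-4741632) - 142296)/(121 + 28224) + (1620 + 3844 + 6262) = (168 + 484 + 112896 - 33191424 - 142296)/28345 + 11726 = (1/28345)*(-33220172) + 11726 = -33220172/28345 + 11726 = 299153298/28345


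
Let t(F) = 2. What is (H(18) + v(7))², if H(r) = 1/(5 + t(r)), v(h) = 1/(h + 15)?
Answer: 841/23716 ≈ 0.035461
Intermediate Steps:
v(h) = 1/(15 + h)
H(r) = ⅐ (H(r) = 1/(5 + 2) = 1/7 = ⅐)
(H(18) + v(7))² = (⅐ + 1/(15 + 7))² = (⅐ + 1/22)² = (29/154)² = 841/23716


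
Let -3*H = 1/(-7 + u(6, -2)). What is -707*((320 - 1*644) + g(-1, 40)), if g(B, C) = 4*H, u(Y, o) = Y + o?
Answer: 2058784/9 ≈ 2.2875e+5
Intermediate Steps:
H = ⅑ (H = -1/(3*(-7 + (6 - 2))) = -1/(3*(-7 + 4)) = -⅓/(-3) = -⅓*(-⅓) = ⅑ ≈ 0.11111)
g(B, C) = 4/9 (g(B, C) = 4*(⅑) = 4/9)
-707*((320 - 1*644) + g(-1, 40)) = -707*((320 - 1*644) + 4/9) = -707*((320 - 644) + 4/9) = -707*(-324 + 4/9) = -707*(-2912/9) = 2058784/9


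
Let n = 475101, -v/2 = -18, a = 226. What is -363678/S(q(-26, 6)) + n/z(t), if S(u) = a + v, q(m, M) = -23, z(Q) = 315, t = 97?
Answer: 550994/4585 ≈ 120.17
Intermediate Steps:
v = 36 (v = -2*(-18) = 36)
S(u) = 262 (S(u) = 226 + 36 = 262)
-363678/S(q(-26, 6)) + n/z(t) = -363678/262 + 475101/315 = -363678*1/262 + 475101*(1/315) = -181839/131 + 52789/35 = 550994/4585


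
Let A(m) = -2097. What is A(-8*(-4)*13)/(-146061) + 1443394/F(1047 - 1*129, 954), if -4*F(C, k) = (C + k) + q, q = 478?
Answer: -46849408677/19069075 ≈ -2456.8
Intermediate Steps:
F(C, k) = -239/2 - C/4 - k/4 (F(C, k) = -((C + k) + 478)/4 = -(478 + C + k)/4 = -239/2 - C/4 - k/4)
A(-8*(-4)*13)/(-146061) + 1443394/F(1047 - 1*129, 954) = -2097/(-146061) + 1443394/(-239/2 - (1047 - 1*129)/4 - ¼*954) = -2097*(-1/146061) + 1443394/(-239/2 - (1047 - 129)/4 - 477/2) = 233/16229 + 1443394/(-239/2 - ¼*918 - 477/2) = 233/16229 + 1443394/(-239/2 - 459/2 - 477/2) = 233/16229 + 1443394/(-1175/2) = 233/16229 + 1443394*(-2/1175) = 233/16229 - 2886788/1175 = -46849408677/19069075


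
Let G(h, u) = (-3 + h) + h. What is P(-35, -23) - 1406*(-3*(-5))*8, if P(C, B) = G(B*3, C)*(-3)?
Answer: -168297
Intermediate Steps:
G(h, u) = -3 + 2*h
P(C, B) = 9 - 18*B (P(C, B) = (-3 + 2*(B*3))*(-3) = (-3 + 2*(3*B))*(-3) = (-3 + 6*B)*(-3) = 9 - 18*B)
P(-35, -23) - 1406*(-3*(-5))*8 = (9 - 18*(-23)) - 1406*(-3*(-5))*8 = (9 + 414) - 21090*8 = 423 - 1406*120 = 423 - 168720 = -168297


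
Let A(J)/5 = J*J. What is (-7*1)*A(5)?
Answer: -875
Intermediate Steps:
A(J) = 5*J² (A(J) = 5*(J*J) = 5*J²)
(-7*1)*A(5) = (-7*1)*(5*5²) = -35*25 = -7*125 = -875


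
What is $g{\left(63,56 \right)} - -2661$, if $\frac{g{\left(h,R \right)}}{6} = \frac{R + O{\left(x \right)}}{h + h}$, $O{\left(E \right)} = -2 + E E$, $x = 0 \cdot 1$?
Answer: $\frac{18645}{7} \approx 2663.6$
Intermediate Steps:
$x = 0$
$O{\left(E \right)} = -2 + E^{2}$
$g{\left(h,R \right)} = \frac{3 \left(-2 + R\right)}{h}$ ($g{\left(h,R \right)} = 6 \frac{R - \left(2 - 0^{2}\right)}{h + h} = 6 \frac{R + \left(-2 + 0\right)}{2 h} = 6 \left(R - 2\right) \frac{1}{2 h} = 6 \left(-2 + R\right) \frac{1}{2 h} = 6 \frac{-2 + R}{2 h} = \frac{3 \left(-2 + R\right)}{h}$)
$g{\left(63,56 \right)} - -2661 = \frac{3 \left(-2 + 56\right)}{63} - -2661 = 3 \cdot \frac{1}{63} \cdot 54 + 2661 = \frac{18}{7} + 2661 = \frac{18645}{7}$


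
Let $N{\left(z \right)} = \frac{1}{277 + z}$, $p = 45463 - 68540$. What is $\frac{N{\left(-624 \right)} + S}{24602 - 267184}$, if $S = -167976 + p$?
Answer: $\frac{33147696}{42087977} \approx 0.78758$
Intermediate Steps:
$p = -23077$
$S = -191053$ ($S = -167976 - 23077 = -191053$)
$\frac{N{\left(-624 \right)} + S}{24602 - 267184} = \frac{\frac{1}{277 - 624} - 191053}{24602 - 267184} = \frac{\frac{1}{-347} - 191053}{-242582} = \left(- \frac{1}{347} - 191053\right) \left(- \frac{1}{242582}\right) = \left(- \frac{66295392}{347}\right) \left(- \frac{1}{242582}\right) = \frac{33147696}{42087977}$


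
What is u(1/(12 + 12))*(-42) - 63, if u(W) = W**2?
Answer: -6055/96 ≈ -63.073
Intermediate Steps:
u(1/(12 + 12))*(-42) - 63 = (1/(12 + 12))**2*(-42) - 63 = (1/24)**2*(-42) - 63 = (1/576)*(-42) - 63 = -7/96 - 63 = -6055/96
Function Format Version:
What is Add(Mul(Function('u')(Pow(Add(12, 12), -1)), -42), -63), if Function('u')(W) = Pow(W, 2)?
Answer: Rational(-6055, 96) ≈ -63.073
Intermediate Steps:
Add(Mul(Function('u')(Pow(Add(12, 12), -1)), -42), -63) = Add(Mul(Pow(Pow(Add(12, 12), -1), 2), -42), -63) = Add(Mul(Pow(Pow(24, -1), 2), -42), -63) = Add(Mul(Pow(Rational(1, 24), 2), -42), -63) = Add(Mul(Rational(1, 576), -42), -63) = Add(Rational(-7, 96), -63) = Rational(-6055, 96)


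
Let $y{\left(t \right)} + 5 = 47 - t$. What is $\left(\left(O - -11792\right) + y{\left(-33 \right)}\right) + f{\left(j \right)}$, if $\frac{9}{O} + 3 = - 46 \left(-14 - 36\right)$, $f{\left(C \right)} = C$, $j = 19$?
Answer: $\frac{27302151}{2297} \approx 11886.0$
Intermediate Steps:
$O = \frac{9}{2297}$ ($O = \frac{9}{-3 - 46 \left(-14 - 36\right)} = \frac{9}{-3 - -2300} = \frac{9}{-3 + 2300} = \frac{9}{2297} \approx 0.0039182$)
$y{\left(t \right)} = 42 - t$ ($y{\left(t \right)} = -5 - \left(-47 + t\right) = 42 - t$)
$\left(\left(O - -11792\right) + y{\left(-33 \right)}\right) + f{\left(j \right)} = \left(\left(\frac{9}{2297} - -11792\right) + \left(42 - -33\right)\right) + 19 = \left(\left(\frac{9}{2297} + 11792\right) + \left(42 + 33\right)\right) + 19 = \left(\frac{27086233}{2297} + 75\right) + 19 = \frac{27258508}{2297} + 19 = \frac{27302151}{2297}$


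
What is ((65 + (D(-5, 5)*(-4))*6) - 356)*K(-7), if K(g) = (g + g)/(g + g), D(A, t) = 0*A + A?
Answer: -171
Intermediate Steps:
D(A, t) = A (D(A, t) = 0 + A = A)
K(g) = 1 (K(g) = (2*g)/((2*g)) = (2*g)*(1/(2*g)) = 1)
((65 + (D(-5, 5)*(-4))*6) - 356)*K(-7) = ((65 - 5*(-4)*6) - 356)*1 = ((65 + 20*6) - 356)*1 = ((65 + 120) - 356)*1 = (185 - 356)*1 = -171*1 = -171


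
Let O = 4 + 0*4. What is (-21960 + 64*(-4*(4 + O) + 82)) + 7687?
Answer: -11073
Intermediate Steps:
O = 4 (O = 4 + 0 = 4)
(-21960 + 64*(-4*(4 + O) + 82)) + 7687 = (-21960 + 64*(-4*(4 + 4) + 82)) + 7687 = (-21960 + 64*(-4*8 + 82)) + 7687 = (-21960 + 64*(-32 + 82)) + 7687 = (-21960 + 64*50) + 7687 = (-21960 + 3200) + 7687 = -18760 + 7687 = -11073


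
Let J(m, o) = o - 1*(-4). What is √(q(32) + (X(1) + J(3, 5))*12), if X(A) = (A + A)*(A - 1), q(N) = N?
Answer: 2*√35 ≈ 11.832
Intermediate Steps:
X(A) = 2*A*(-1 + A) (X(A) = (2*A)*(-1 + A) = 2*A*(-1 + A))
J(m, o) = 4 + o (J(m, o) = o + 4 = 4 + o)
√(q(32) + (X(1) + J(3, 5))*12) = √(32 + (2*1*(-1 + 1) + (4 + 5))*12) = √(32 + (2*1*0 + 9)*12) = √(32 + (0 + 9)*12) = √(32 + 9*12) = √(32 + 108) = √140 = 2*√35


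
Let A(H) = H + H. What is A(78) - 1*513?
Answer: -357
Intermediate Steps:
A(H) = 2*H
A(78) - 1*513 = 2*78 - 1*513 = 156 - 513 = -357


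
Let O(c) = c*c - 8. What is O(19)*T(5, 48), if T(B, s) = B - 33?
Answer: -9884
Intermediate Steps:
T(B, s) = -33 + B
O(c) = -8 + c² (O(c) = c² - 8 = -8 + c²)
O(19)*T(5, 48) = (-8 + 19²)*(-33 + 5) = (-8 + 361)*(-28) = 353*(-28) = -9884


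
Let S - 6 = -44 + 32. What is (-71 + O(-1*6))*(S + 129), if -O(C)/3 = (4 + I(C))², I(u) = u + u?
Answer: -32349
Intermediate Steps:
I(u) = 2*u
S = -6 (S = 6 + (-44 + 32) = 6 - 12 = -6)
O(C) = -3*(4 + 2*C)²
(-71 + O(-1*6))*(S + 129) = (-71 - 12*(2 - 1*6)²)*(-6 + 129) = (-71 - 12*(2 - 6)²)*123 = (-71 - 12*(-4)²)*123 = (-71 - 12*16)*123 = (-71 - 192)*123 = -263*123 = -32349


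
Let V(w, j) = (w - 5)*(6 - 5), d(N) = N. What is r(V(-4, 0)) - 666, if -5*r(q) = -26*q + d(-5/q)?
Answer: -32081/45 ≈ -712.91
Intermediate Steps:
V(w, j) = -5 + w (V(w, j) = (-5 + w)*1 = -5 + w)
r(q) = 1/q + 26*q/5 (r(q) = -(-26*q - 5/q)/5 = 1/q + 26*q/5)
r(V(-4, 0)) - 666 = (1/(-5 - 4) + 26*(-5 - 4)/5) - 666 = (1/(-9) + (26/5)*(-9)) - 666 = (-⅑ - 234/5) - 666 = -2111/45 - 666 = -32081/45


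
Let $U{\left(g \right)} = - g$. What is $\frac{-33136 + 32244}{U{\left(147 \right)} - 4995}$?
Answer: $\frac{446}{2571} \approx 0.17347$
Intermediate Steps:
$\frac{-33136 + 32244}{U{\left(147 \right)} - 4995} = \frac{-33136 + 32244}{\left(-1\right) 147 - 4995} = - \frac{892}{-147 - 4995} = - \frac{892}{-5142} = \left(-892\right) \left(- \frac{1}{5142}\right) = \frac{446}{2571}$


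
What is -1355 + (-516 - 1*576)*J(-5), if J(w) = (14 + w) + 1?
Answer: -12275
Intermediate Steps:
J(w) = 15 + w
-1355 + (-516 - 1*576)*J(-5) = -1355 + (-516 - 1*576)*(15 - 5) = -1355 + (-516 - 576)*10 = -1355 - 1092*10 = -1355 - 10920 = -12275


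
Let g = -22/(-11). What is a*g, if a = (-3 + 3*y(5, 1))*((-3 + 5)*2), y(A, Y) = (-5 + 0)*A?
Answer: -624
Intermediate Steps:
y(A, Y) = -5*A
g = 2 (g = -22*(-1/11) = 2)
a = -312 (a = (-3 + 3*(-5*5))*((-3 + 5)*2) = (-3 + 3*(-25))*(2*2) = (-3 - 75)*4 = -78*4 = -312)
a*g = -312*2 = -624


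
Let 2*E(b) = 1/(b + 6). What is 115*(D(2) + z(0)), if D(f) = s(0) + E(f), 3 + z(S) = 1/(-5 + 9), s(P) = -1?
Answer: -6785/16 ≈ -424.06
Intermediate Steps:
z(S) = -11/4 (z(S) = -3 + 1/(-5 + 9) = -3 + 1/4 = -11/4)
E(b) = 1/(2*(6 + b)) (E(b) = 1/(2*(b + 6)) = 1/(2*(6 + b)))
D(f) = -1 + 1/(2*(6 + f))
115*(D(2) + z(0)) = 115*((-11/2 - 1*2)/(6 + 2) - 11/4) = 115*((-11/2 - 2)/8 - 11/4) = 115*((1/8)*(-15/2) - 11/4) = 115*(-15/16 - 11/4) = 115*(-59/16) = -6785/16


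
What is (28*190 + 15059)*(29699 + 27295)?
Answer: 1161480726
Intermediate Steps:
(28*190 + 15059)*(29699 + 27295) = (5320 + 15059)*56994 = 20379*56994 = 1161480726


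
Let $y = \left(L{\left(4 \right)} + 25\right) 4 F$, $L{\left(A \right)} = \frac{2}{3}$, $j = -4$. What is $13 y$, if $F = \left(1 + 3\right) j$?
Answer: $- \frac{64064}{3} \approx -21355.0$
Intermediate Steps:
$L{\left(A \right)} = \frac{2}{3}$ ($L{\left(A \right)} = 2 \cdot \frac{1}{3} = \frac{2}{3}$)
$F = -16$ ($F = \left(1 + 3\right) \left(-4\right) = 4 \left(-4\right) = -16$)
$y = - \frac{4928}{3}$ ($y = \left(\frac{2}{3} + 25\right) 4 \left(-16\right) = \frac{77}{3} \left(-64\right) = - \frac{4928}{3} \approx -1642.7$)
$13 y = 13 \left(- \frac{4928}{3}\right) = - \frac{64064}{3}$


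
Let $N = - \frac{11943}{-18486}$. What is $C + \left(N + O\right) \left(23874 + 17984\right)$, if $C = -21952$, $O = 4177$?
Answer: $\frac{179566797461}{1027} \approx 1.7485 \cdot 10^{8}$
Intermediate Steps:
$N = \frac{1327}{2054}$ ($N = \left(-11943\right) \left(- \frac{1}{18486}\right) = \frac{1327}{2054} \approx 0.64606$)
$C + \left(N + O\right) \left(23874 + 17984\right) = -21952 + \left(\frac{1327}{2054} + 4177\right) \left(23874 + 17984\right) = -21952 + \frac{8580885}{2054} \cdot 41858 = -21952 + \frac{179589342165}{1027} = \frac{179566797461}{1027}$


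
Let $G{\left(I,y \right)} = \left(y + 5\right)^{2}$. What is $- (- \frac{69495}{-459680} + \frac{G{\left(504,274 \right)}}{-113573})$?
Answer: $\frac{5577839049}{10441447328} \approx 0.5342$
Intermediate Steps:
$G{\left(I,y \right)} = \left(5 + y\right)^{2}$
$- (- \frac{69495}{-459680} + \frac{G{\left(504,274 \right)}}{-113573}) = - (- \frac{69495}{-459680} + \frac{\left(5 + 274\right)^{2}}{-113573}) = - (\left(-69495\right) \left(- \frac{1}{459680}\right) + 279^{2} \left(- \frac{1}{113573}\right)) = - (\frac{13899}{91936} + 77841 \left(- \frac{1}{113573}\right)) = - (\frac{13899}{91936} - \frac{77841}{113573}) = \left(-1\right) \left(- \frac{5577839049}{10441447328}\right) = \frac{5577839049}{10441447328}$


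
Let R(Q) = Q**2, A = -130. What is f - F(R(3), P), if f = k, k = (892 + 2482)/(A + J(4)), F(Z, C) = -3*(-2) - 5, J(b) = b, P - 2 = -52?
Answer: -250/9 ≈ -27.778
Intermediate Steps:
P = -50 (P = 2 - 52 = -50)
F(Z, C) = 1 (F(Z, C) = 6 - 5 = 1)
k = -241/9 (k = (892 + 2482)/(-130 + 4) = 3374/(-126) = 3374*(-1/126) = -241/9 ≈ -26.778)
f = -241/9 ≈ -26.778
f - F(R(3), P) = -241/9 - 1*1 = -241/9 - 1 = -250/9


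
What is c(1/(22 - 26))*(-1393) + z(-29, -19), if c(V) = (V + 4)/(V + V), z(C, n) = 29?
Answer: 20953/2 ≈ 10477.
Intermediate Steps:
c(V) = (4 + V)/(2*V) (c(V) = (4 + V)/((2*V)) = (4 + V)*(1/(2*V)) = (4 + V)/(2*V))
c(1/(22 - 26))*(-1393) + z(-29, -19) = ((4 + 1/(22 - 26))/(2*(1/(22 - 26))))*(-1393) + 29 = ((4 + 1/(-4))/(2*(1/(-4))))*(-1393) + 29 = ((4 - ¼)/(2*(-¼)))*(-1393) + 29 = ((½)*(-4)*(15/4))*(-1393) + 29 = -15/2*(-1393) + 29 = 20895/2 + 29 = 20953/2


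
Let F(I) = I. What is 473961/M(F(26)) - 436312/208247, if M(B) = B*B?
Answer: 7569693035/10828844 ≈ 699.03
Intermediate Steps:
M(B) = B**2
473961/M(F(26)) - 436312/208247 = 473961/(26**2) - 436312/208247 = 473961/676 - 436312*1/208247 = 473961*(1/676) - 436312/208247 = 473961/676 - 436312/208247 = 7569693035/10828844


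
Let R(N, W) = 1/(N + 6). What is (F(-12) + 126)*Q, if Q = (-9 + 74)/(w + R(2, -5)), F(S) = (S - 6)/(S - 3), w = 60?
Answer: 5088/37 ≈ 137.51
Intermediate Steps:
R(N, W) = 1/(6 + N)
F(S) = (-6 + S)/(-3 + S)
Q = 40/37 (Q = (-9 + 74)/(60 + 1/(6 + 2)) = 65/(60 + 1/8) = 65/(60 + ⅛) = 65/(481/8) = 65*(8/481) = 40/37 ≈ 1.0811)
(F(-12) + 126)*Q = ((-6 - 12)/(-3 - 12) + 126)*(40/37) = (-18/(-15) + 126)*(40/37) = (-1/15*(-18) + 126)*(40/37) = (6/5 + 126)*(40/37) = (636/5)*(40/37) = 5088/37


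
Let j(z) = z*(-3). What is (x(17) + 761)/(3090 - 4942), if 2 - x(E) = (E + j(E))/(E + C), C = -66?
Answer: -37353/90748 ≈ -0.41161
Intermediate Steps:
j(z) = -3*z
x(E) = 2 + 2*E/(-66 + E) (x(E) = 2 - (E - 3*E)/(E - 66) = 2 - (-2*E)/(-66 + E) = 2 - (-2)*E/(-66 + E) = 2 + 2*E/(-66 + E))
(x(17) + 761)/(3090 - 4942) = (4*(-33 + 17)/(-66 + 17) + 761)/(3090 - 4942) = (4*(-16)/(-49) + 761)/(-1852) = (4*(-1/49)*(-16) + 761)*(-1/1852) = (64/49 + 761)*(-1/1852) = (37353/49)*(-1/1852) = -37353/90748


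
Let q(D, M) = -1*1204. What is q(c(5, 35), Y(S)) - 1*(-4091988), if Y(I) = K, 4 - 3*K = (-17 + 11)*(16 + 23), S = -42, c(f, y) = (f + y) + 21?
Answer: 4090784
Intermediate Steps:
c(f, y) = 21 + f + y
K = 238/3 (K = 4/3 - (-17 + 11)*(16 + 23)/3 = 4/3 - (-2)*39 = 4/3 - ⅓*(-234) = 4/3 + 78 = 238/3 ≈ 79.333)
Y(I) = 238/3
q(D, M) = -1204
q(c(5, 35), Y(S)) - 1*(-4091988) = -1204 - 1*(-4091988) = -1204 + 4091988 = 4090784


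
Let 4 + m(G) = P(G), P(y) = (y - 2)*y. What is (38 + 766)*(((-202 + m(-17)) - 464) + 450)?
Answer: 82812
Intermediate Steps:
P(y) = y*(-2 + y) (P(y) = (-2 + y)*y = y*(-2 + y))
m(G) = -4 + G*(-2 + G)
(38 + 766)*(((-202 + m(-17)) - 464) + 450) = (38 + 766)*(((-202 + (-4 - 17*(-2 - 17))) - 464) + 450) = 804*(((-202 + (-4 - 17*(-19))) - 464) + 450) = 804*(((-202 + (-4 + 323)) - 464) + 450) = 804*(((-202 + 319) - 464) + 450) = 804*((117 - 464) + 450) = 804*(-347 + 450) = 804*103 = 82812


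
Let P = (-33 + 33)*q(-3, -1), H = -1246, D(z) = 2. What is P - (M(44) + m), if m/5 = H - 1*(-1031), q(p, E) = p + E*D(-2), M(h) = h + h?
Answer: 987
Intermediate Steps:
M(h) = 2*h
q(p, E) = p + 2*E (q(p, E) = p + E*2 = p + 2*E)
m = -1075 (m = 5*(-1246 - 1*(-1031)) = 5*(-1246 + 1031) = 5*(-215) = -1075)
P = 0 (P = (-33 + 33)*(-3 + 2*(-1)) = 0*(-3 - 2) = 0*(-5) = 0)
P - (M(44) + m) = 0 - (2*44 - 1075) = 0 - (88 - 1075) = 0 - 1*(-987) = 0 + 987 = 987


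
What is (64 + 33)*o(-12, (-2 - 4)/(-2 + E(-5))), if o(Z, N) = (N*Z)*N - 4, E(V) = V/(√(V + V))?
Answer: 388*(-219*I - 4*√10)/(3*I + 4*√10) ≈ -1875.7 - 6272.8*I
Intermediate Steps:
E(V) = √2*√V/2 (E(V) = V/(√(2*V)) = V/((√2*√V)) = V*(√2/(2*√V)) = √2*√V/2)
o(Z, N) = -4 + Z*N² (o(Z, N) = Z*N² - 4 = -4 + Z*N²)
(64 + 33)*o(-12, (-2 - 4)/(-2 + E(-5))) = (64 + 33)*(-4 - 12*(-2 - 4)²/(-2 + √2*√(-5)/2)²) = 97*(-4 - 12*36/(-2 + √2*(I*√5)/2)²) = 97*(-4 - 12*36/(-2 + I*√10/2)²) = 97*(-4 - 432/(-2 + I*√10/2)²) = -388 - 41904/(-2 + I*√10/2)²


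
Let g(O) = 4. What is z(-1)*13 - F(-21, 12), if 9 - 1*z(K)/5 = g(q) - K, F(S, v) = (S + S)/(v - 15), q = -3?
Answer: 246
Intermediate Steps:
F(S, v) = 2*S/(-15 + v) (F(S, v) = (2*S)/(-15 + v) = 2*S/(-15 + v))
z(K) = 25 + 5*K (z(K) = 45 - 5*(4 - K) = 45 + (-20 + 5*K) = 25 + 5*K)
z(-1)*13 - F(-21, 12) = (25 + 5*(-1))*13 - 2*(-21)/(-15 + 12) = (25 - 5)*13 - 2*(-21)/(-3) = 20*13 - 2*(-21)*(-1)/3 = 260 - 1*14 = 260 - 14 = 246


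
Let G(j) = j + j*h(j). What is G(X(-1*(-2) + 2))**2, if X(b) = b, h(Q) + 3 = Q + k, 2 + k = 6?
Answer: 576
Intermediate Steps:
k = 4 (k = -2 + 6 = 4)
h(Q) = 1 + Q (h(Q) = -3 + (Q + 4) = -3 + (4 + Q) = 1 + Q)
G(j) = j + j*(1 + j)
G(X(-1*(-2) + 2))**2 = ((-1*(-2) + 2)*(2 + (-1*(-2) + 2)))**2 = ((2 + 2)*(2 + (2 + 2)))**2 = (4*(2 + 4))**2 = (4*6)**2 = 24**2 = 576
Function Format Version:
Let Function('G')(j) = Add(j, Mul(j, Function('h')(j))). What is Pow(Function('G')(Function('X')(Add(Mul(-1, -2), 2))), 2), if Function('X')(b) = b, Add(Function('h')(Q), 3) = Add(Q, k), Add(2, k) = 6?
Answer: 576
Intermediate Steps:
k = 4 (k = Add(-2, 6) = 4)
Function('h')(Q) = Add(1, Q) (Function('h')(Q) = Add(-3, Add(Q, 4)) = Add(-3, Add(4, Q)) = Add(1, Q))
Function('G')(j) = Add(j, Mul(j, Add(1, j)))
Pow(Function('G')(Function('X')(Add(Mul(-1, -2), 2))), 2) = Pow(Mul(Add(Mul(-1, -2), 2), Add(2, Add(Mul(-1, -2), 2))), 2) = Pow(Mul(Add(2, 2), Add(2, Add(2, 2))), 2) = Pow(Mul(4, Add(2, 4)), 2) = Pow(Mul(4, 6), 2) = Pow(24, 2) = 576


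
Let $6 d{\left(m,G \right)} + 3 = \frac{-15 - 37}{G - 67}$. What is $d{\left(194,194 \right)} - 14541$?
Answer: $- \frac{11080675}{762} \approx -14542.0$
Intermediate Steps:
$d{\left(m,G \right)} = - \frac{1}{2} - \frac{26}{3 \left(-67 + G\right)}$ ($d{\left(m,G \right)} = - \frac{1}{2} + \frac{\left(-15 - 37\right) \frac{1}{G - 67}}{6} = - \frac{1}{2} + \frac{\left(-52\right) \frac{1}{-67 + G}}{6} = - \frac{1}{2} - \frac{26}{3 \left(-67 + G\right)}$)
$d{\left(194,194 \right)} - 14541 = \frac{149 - 582}{6 \left(-67 + 194\right)} - 14541 = \frac{149 - 582}{6 \cdot 127} - 14541 = \frac{1}{6} \cdot \frac{1}{127} \left(-433\right) - 14541 = - \frac{433}{762} - 14541 = - \frac{11080675}{762}$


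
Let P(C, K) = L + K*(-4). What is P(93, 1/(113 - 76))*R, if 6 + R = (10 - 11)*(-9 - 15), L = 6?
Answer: 3924/37 ≈ 106.05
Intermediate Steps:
P(C, K) = 6 - 4*K (P(C, K) = 6 + K*(-4) = 6 - 4*K)
R = 18 (R = -6 + (10 - 11)*(-9 - 15) = -6 - 1*(-24) = -6 + 24 = 18)
P(93, 1/(113 - 76))*R = (6 - 4/(113 - 76))*18 = (6 - 4/37)*18 = (218/37)*18 = 3924/37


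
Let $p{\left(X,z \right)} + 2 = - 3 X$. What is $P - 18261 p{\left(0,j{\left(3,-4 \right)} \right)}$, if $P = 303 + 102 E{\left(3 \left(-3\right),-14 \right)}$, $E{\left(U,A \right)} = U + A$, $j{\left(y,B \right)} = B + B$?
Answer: $34479$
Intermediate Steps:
$j{\left(y,B \right)} = 2 B$
$E{\left(U,A \right)} = A + U$
$p{\left(X,z \right)} = -2 - 3 X$
$P = -2043$ ($P = 303 + 102 \left(-14 + 3 \left(-3\right)\right) = 303 + 102 \left(-14 - 9\right) = 303 + 102 \left(-23\right) = 303 - 2346 = -2043$)
$P - 18261 p{\left(0,j{\left(3,-4 \right)} \right)} = -2043 - 18261 \left(-2 - 0\right) = -2043 - 18261 \left(-2 + 0\right) = -2043 - 18261 \left(-2\right) = -2043 - -36522 = -2043 + 36522 = 34479$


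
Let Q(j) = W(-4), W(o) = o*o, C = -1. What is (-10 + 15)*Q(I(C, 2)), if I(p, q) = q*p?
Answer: 80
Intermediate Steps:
I(p, q) = p*q
W(o) = o²
Q(j) = 16 (Q(j) = (-4)² = 16)
(-10 + 15)*Q(I(C, 2)) = (-10 + 15)*16 = 5*16 = 80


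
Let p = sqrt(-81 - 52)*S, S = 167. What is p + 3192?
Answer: 3192 + 167*I*sqrt(133) ≈ 3192.0 + 1925.9*I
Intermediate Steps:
p = 167*I*sqrt(133) (p = sqrt(-81 - 52)*167 = sqrt(-133)*167 = (I*sqrt(133))*167 = 167*I*sqrt(133) ≈ 1925.9*I)
p + 3192 = 167*I*sqrt(133) + 3192 = 3192 + 167*I*sqrt(133)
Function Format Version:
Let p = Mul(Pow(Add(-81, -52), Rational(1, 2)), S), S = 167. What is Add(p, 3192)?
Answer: Add(3192, Mul(167, I, Pow(133, Rational(1, 2)))) ≈ Add(3192.0, Mul(1925.9, I))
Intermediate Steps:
p = Mul(167, I, Pow(133, Rational(1, 2))) (p = Mul(Pow(Add(-81, -52), Rational(1, 2)), 167) = Mul(Pow(-133, Rational(1, 2)), 167) = Mul(Mul(I, Pow(133, Rational(1, 2))), 167) = Mul(167, I, Pow(133, Rational(1, 2))) ≈ Mul(1925.9, I))
Add(p, 3192) = Add(Mul(167, I, Pow(133, Rational(1, 2))), 3192) = Add(3192, Mul(167, I, Pow(133, Rational(1, 2))))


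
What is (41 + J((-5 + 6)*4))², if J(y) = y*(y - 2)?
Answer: 2401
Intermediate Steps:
J(y) = y*(-2 + y)
(41 + J((-5 + 6)*4))² = (41 + ((-5 + 6)*4)*(-2 + (-5 + 6)*4))² = (41 + (1*4)*(-2 + 1*4))² = (41 + 4*(-2 + 4))² = (41 + 4*2)² = (41 + 8)² = 49² = 2401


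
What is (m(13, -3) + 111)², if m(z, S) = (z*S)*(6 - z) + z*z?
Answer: 305809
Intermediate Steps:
m(z, S) = z² + S*z*(6 - z) (m(z, S) = (S*z)*(6 - z) + z² = S*z*(6 - z) + z² = z² + S*z*(6 - z))
(m(13, -3) + 111)² = (13*(13 + 6*(-3) - 1*(-3)*13) + 111)² = (13*(13 - 18 + 39) + 111)² = (13*34 + 111)² = (442 + 111)² = 553² = 305809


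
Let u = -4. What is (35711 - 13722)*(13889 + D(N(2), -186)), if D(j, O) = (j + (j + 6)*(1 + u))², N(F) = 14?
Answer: 351933945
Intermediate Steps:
D(j, O) = (-18 - 2*j)² (D(j, O) = (j + (j + 6)*(1 - 4))² = (j + (6 + j)*(-3))² = (j + (-18 - 3*j))² = (-18 - 2*j)²)
(35711 - 13722)*(13889 + D(N(2), -186)) = (35711 - 13722)*(13889 + 4*(9 + 14)²) = 21989*(13889 + 4*23²) = 21989*(13889 + 4*529) = 21989*(13889 + 2116) = 21989*16005 = 351933945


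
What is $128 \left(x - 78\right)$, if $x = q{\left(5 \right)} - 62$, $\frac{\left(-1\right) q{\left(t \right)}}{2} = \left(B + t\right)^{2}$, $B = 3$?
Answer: $-34304$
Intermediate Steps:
$q{\left(t \right)} = - 2 \left(3 + t\right)^{2}$
$x = -190$ ($x = - 2 \left(3 + 5\right)^{2} - 62 = - 2 \cdot 8^{2} - 62 = \left(-2\right) 64 - 62 = -128 - 62 = -190$)
$128 \left(x - 78\right) = 128 \left(-190 - 78\right) = 128 \left(-268\right) = -34304$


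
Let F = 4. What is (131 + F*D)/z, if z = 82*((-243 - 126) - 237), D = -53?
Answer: 27/16564 ≈ 0.0016300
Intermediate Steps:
z = -49692 (z = 82*(-369 - 237) = 82*(-606) = -49692)
(131 + F*D)/z = (131 + 4*(-53))/(-49692) = (131 - 212)*(-1/49692) = -81*(-1/49692) = 27/16564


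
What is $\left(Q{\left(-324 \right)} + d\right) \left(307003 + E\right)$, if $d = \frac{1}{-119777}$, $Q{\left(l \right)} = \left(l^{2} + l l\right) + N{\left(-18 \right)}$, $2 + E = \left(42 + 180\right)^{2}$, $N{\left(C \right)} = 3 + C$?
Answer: $\frac{8959008663941680}{119777} \approx 7.4797 \cdot 10^{10}$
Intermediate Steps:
$E = 49282$ ($E = -2 + \left(42 + 180\right)^{2} = -2 + 222^{2} = -2 + 49284 = 49282$)
$Q{\left(l \right)} = -15 + 2 l^{2}$ ($Q{\left(l \right)} = \left(l^{2} + l l\right) + \left(3 - 18\right) = \left(l^{2} + l^{2}\right) - 15 = 2 l^{2} - 15 = -15 + 2 l^{2}$)
$d = - \frac{1}{119777} \approx -8.3488 \cdot 10^{-6}$
$\left(Q{\left(-324 \right)} + d\right) \left(307003 + E\right) = \left(\left(-15 + 2 \left(-324\right)^{2}\right) - \frac{1}{119777}\right) \left(307003 + 49282\right) = \left(\left(-15 + 2 \cdot 104976\right) - \frac{1}{119777}\right) 356285 = \left(\left(-15 + 209952\right) - \frac{1}{119777}\right) 356285 = \left(209937 - \frac{1}{119777}\right) 356285 = \frac{25145624048}{119777} \cdot 356285 = \frac{8959008663941680}{119777}$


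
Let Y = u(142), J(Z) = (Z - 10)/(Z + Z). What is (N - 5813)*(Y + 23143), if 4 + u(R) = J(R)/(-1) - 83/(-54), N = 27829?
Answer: 976619159296/1917 ≈ 5.0945e+8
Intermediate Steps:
J(Z) = (-10 + Z)/(2*Z) (J(Z) = (-10 + Z)/((2*Z)) = (-10 + Z)*(1/(2*Z)) = (-10 + Z)/(2*Z))
u(R) = -133/54 - (-10 + R)/(2*R) (u(R) = -4 + (((-10 + R)/(2*R))/(-1) - 83/(-54)) = -4 + (((-10 + R)/(2*R))*(-1) - 83*(-1/54)) = -4 + (-(-10 + R)/(2*R) + 83/54) = -4 + (83/54 - (-10 + R)/(2*R)) = -133/54 - (-10 + R)/(2*R))
Y = -11225/3834 (Y = -80/27 + 5/142 = -11225/3834 ≈ -2.9277)
(N - 5813)*(Y + 23143) = (27829 - 5813)*(-11225/3834 + 23143) = 22016*(88719037/3834) = 976619159296/1917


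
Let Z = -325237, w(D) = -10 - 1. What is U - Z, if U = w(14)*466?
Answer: 320111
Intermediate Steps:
w(D) = -11
U = -5126 (U = -11*466 = -5126)
U - Z = -5126 - 1*(-325237) = -5126 + 325237 = 320111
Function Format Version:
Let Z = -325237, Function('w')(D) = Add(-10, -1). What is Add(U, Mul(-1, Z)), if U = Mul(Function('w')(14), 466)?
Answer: 320111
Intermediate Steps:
Function('w')(D) = -11
U = -5126 (U = Mul(-11, 466) = -5126)
Add(U, Mul(-1, Z)) = Add(-5126, Mul(-1, -325237)) = Add(-5126, 325237) = 320111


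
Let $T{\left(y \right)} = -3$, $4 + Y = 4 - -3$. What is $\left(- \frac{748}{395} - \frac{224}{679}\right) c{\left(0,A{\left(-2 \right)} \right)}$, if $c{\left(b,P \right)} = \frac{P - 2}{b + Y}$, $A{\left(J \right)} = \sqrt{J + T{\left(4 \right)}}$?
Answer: $\frac{170392}{114945} - \frac{85196 i \sqrt{5}}{114945} \approx 1.4824 - 1.6573 i$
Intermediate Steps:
$Y = 3$ ($Y = -4 + \left(4 - -3\right) = -4 + \left(4 + 3\right) = -4 + 7 = 3$)
$A{\left(J \right)} = \sqrt{-3 + J}$ ($A{\left(J \right)} = \sqrt{J - 3} = \sqrt{-3 + J}$)
$c{\left(b,P \right)} = \frac{-2 + P}{3 + b}$ ($c{\left(b,P \right)} = \frac{P - 2}{b + 3} = \frac{-2 + P}{3 + b}$)
$\left(- \frac{748}{395} - \frac{224}{679}\right) c{\left(0,A{\left(-2 \right)} \right)} = \left(- \frac{748}{395} - \frac{224}{679}\right) \frac{-2 + \sqrt{-3 - 2}}{3 + 0} = \left(\left(-748\right) \frac{1}{395} - \frac{32}{97}\right) \frac{-2 + \sqrt{-5}}{3} = \left(- \frac{748}{395} - \frac{32}{97}\right) \frac{-2 + i \sqrt{5}}{3} = - \frac{85196 \left(- \frac{2}{3} + \frac{i \sqrt{5}}{3}\right)}{38315} = \frac{170392}{114945} - \frac{85196 i \sqrt{5}}{114945}$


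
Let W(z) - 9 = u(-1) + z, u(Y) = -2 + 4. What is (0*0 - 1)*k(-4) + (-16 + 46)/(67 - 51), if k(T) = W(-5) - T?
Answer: -65/8 ≈ -8.1250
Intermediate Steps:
u(Y) = 2
W(z) = 11 + z (W(z) = 9 + (2 + z) = 11 + z)
k(T) = 6 - T (k(T) = (11 - 5) - T = 6 - T)
(0*0 - 1)*k(-4) + (-16 + 46)/(67 - 51) = (0*0 - 1)*(6 - 1*(-4)) + (-16 + 46)/(67 - 51) = (0 - 1)*(6 + 4) + 30/16 = -1*10 + 30*(1/16) = -10 + 15/8 = -65/8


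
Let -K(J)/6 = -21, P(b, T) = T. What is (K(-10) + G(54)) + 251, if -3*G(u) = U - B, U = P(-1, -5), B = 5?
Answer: 1141/3 ≈ 380.33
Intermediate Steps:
U = -5
K(J) = 126 (K(J) = -6*(-21) = 126)
G(u) = 10/3 (G(u) = -(-5 - 1*5)/3 = -(-5 - 5)/3 = -⅓*(-10) = 10/3)
(K(-10) + G(54)) + 251 = (126 + 10/3) + 251 = 388/3 + 251 = 1141/3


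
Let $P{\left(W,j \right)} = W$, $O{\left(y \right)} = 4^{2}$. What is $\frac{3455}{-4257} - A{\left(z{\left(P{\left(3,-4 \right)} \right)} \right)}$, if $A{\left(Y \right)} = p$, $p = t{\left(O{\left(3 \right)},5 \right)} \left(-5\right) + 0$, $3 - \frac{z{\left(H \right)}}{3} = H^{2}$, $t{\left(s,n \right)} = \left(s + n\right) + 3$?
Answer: $\frac{507385}{4257} \approx 119.19$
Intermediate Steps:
$O{\left(y \right)} = 16$
$t{\left(s,n \right)} = 3 + n + s$ ($t{\left(s,n \right)} = \left(n + s\right) + 3 = 3 + n + s$)
$z{\left(H \right)} = 9 - 3 H^{2}$
$p = -120$ ($p = \left(3 + 5 + 16\right) \left(-5\right) + 0 = 24 \left(-5\right) + 0 = -120 + 0 = -120$)
$A{\left(Y \right)} = -120$
$\frac{3455}{-4257} - A{\left(z{\left(P{\left(3,-4 \right)} \right)} \right)} = \frac{3455}{-4257} - -120 = 3455 \left(- \frac{1}{4257}\right) + 120 = - \frac{3455}{4257} + 120 = \frac{507385}{4257}$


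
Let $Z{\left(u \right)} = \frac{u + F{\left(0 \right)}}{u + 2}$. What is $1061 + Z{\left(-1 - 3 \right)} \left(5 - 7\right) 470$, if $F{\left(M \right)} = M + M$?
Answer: $-819$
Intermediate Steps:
$F{\left(M \right)} = 2 M$
$Z{\left(u \right)} = \frac{u}{2 + u}$ ($Z{\left(u \right)} = \frac{u + 2 \cdot 0}{u + 2} = \frac{u + 0}{2 + u} = \frac{u}{2 + u}$)
$1061 + Z{\left(-1 - 3 \right)} \left(5 - 7\right) 470 = 1061 + \frac{-1 - 3}{2 - 4} \left(5 - 7\right) 470 = 1061 + - \frac{4}{2 - 4} \left(-2\right) 470 = 1061 + - \frac{4}{-2} \left(-2\right) 470 = 1061 + \left(-4\right) \left(- \frac{1}{2}\right) \left(-2\right) 470 = 1061 + 2 \left(-2\right) 470 = 1061 - 1880 = -819$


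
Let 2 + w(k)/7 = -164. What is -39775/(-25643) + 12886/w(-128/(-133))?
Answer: -142108574/14898583 ≈ -9.5384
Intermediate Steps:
w(k) = -1162 (w(k) = -14 + 7*(-164) = -14 - 1148 = -1162)
-39775/(-25643) + 12886/w(-128/(-133)) = -39775/(-25643) + 12886/(-1162) = -39775*(-1/25643) + 12886*(-1/1162) = 39775/25643 - 6443/581 = -142108574/14898583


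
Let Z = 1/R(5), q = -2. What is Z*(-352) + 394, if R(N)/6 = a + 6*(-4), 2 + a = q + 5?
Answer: 27362/69 ≈ 396.55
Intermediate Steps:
a = 1 (a = -2 + (-2 + 5) = -2 + 3 = 1)
R(N) = -138 (R(N) = 6*(1 + 6*(-4)) = 6*(1 - 24) = 6*(-23) = -138)
Z = -1/138 (Z = 1/(-138) = -1/138 ≈ -0.0072464)
Z*(-352) + 394 = -1/138*(-352) + 394 = 176/69 + 394 = 27362/69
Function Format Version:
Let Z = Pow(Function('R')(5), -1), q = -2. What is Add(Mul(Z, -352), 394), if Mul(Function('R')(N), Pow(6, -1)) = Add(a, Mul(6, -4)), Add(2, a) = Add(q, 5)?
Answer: Rational(27362, 69) ≈ 396.55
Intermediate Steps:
a = 1 (a = Add(-2, Add(-2, 5)) = Add(-2, 3) = 1)
Function('R')(N) = -138 (Function('R')(N) = Mul(6, Add(1, Mul(6, -4))) = Mul(6, Add(1, -24)) = Mul(6, -23) = -138)
Z = Rational(-1, 138) (Z = Pow(-138, -1) = Rational(-1, 138) ≈ -0.0072464)
Add(Mul(Z, -352), 394) = Add(Mul(Rational(-1, 138), -352), 394) = Add(Rational(176, 69), 394) = Rational(27362, 69)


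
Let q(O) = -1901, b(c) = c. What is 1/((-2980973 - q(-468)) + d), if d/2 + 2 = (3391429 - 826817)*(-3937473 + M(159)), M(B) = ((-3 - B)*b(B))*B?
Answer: -1/41203033724956 ≈ -2.4270e-14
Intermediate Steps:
M(B) = B²*(-3 - B) (M(B) = ((-3 - B)*B)*B = (B*(-3 - B))*B = B²*(-3 - B))
d = -41203030745884 (d = -4 + 2*((3391429 - 826817)*(-3937473 + 159²*(-3 - 1*159))) = -4 + 2*(2564612*(-3937473 + 25281*(-3 - 159))) = -4 + 2*(2564612*(-3937473 + 25281*(-162))) = -4 + 2*(2564612*(-3937473 - 4095522)) = -4 + 2*(2564612*(-8032995)) = -4 + 2*(-20601515372940) = -4 - 41203030745880 = -41203030745884)
1/((-2980973 - q(-468)) + d) = 1/((-2980973 - 1*(-1901)) - 41203030745884) = 1/((-2980973 + 1901) - 41203030745884) = 1/(-2979072 - 41203030745884) = 1/(-41203033724956) = -1/41203033724956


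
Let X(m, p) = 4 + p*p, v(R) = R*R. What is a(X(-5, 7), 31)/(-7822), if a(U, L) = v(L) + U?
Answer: -507/3911 ≈ -0.12963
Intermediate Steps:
v(R) = R**2
X(m, p) = 4 + p**2
a(U, L) = U + L**2 (a(U, L) = L**2 + U = U + L**2)
a(X(-5, 7), 31)/(-7822) = ((4 + 7**2) + 31**2)/(-7822) = ((4 + 49) + 961)*(-1/7822) = (53 + 961)*(-1/7822) = 1014*(-1/7822) = -507/3911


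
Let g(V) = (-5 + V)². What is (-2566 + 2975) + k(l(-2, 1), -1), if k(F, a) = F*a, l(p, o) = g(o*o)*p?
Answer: 441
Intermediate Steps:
l(p, o) = p*(-5 + o²)² (l(p, o) = (-5 + o*o)²*p = (-5 + o²)²*p = p*(-5 + o²)²)
(-2566 + 2975) + k(l(-2, 1), -1) = (-2566 + 2975) - 2*(-5 + 1²)²*(-1) = 409 - 2*(-5 + 1)²*(-1) = 409 - 2*(-4)²*(-1) = 409 - 2*16*(-1) = 409 - 32*(-1) = 409 + 32 = 441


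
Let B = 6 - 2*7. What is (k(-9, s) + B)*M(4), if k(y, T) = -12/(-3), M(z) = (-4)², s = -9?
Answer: -64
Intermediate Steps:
M(z) = 16
k(y, T) = 4 (k(y, T) = -12*(-⅓) = 4)
B = -8 (B = 6 - 14 = -8)
(k(-9, s) + B)*M(4) = (4 - 8)*16 = -4*16 = -64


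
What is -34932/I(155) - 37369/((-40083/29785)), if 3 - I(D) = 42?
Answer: 14936190097/521079 ≈ 28664.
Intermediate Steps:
I(D) = -39 (I(D) = 3 - 1*42 = 3 - 42 = -39)
-34932/I(155) - 37369/((-40083/29785)) = -34932/(-39) - 37369/((-40083/29785)) = -34932*(-1/39) - 37369/((-40083*1/29785)) = 11644/13 - 37369/(-40083/29785) = 11644/13 - 37369*(-29785/40083) = 11644/13 + 1113035665/40083 = 14936190097/521079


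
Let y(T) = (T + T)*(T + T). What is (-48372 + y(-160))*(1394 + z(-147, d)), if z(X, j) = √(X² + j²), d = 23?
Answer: 75315032 + 54028*√22138 ≈ 8.3354e+7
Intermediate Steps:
y(T) = 4*T² (y(T) = (2*T)*(2*T) = 4*T²)
(-48372 + y(-160))*(1394 + z(-147, d)) = (-48372 + 4*(-160)²)*(1394 + √((-147)² + 23²)) = (-48372 + 4*25600)*(1394 + √(21609 + 529)) = (-48372 + 102400)*(1394 + √22138) = 54028*(1394 + √22138) = 75315032 + 54028*√22138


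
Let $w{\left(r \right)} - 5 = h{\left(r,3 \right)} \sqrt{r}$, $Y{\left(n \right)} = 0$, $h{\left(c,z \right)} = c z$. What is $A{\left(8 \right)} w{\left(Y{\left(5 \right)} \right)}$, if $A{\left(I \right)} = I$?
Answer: $40$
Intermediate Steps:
$w{\left(r \right)} = 5 + 3 r^{\frac{3}{2}}$ ($w{\left(r \right)} = 5 + r 3 \sqrt{r} = 5 + 3 r \sqrt{r} = 5 + 3 r^{\frac{3}{2}}$)
$A{\left(8 \right)} w{\left(Y{\left(5 \right)} \right)} = 8 \left(5 + 3 \cdot 0^{\frac{3}{2}}\right) = 8 \left(5 + 3 \cdot 0\right) = 8 \left(5 + 0\right) = 8 \cdot 5 = 40$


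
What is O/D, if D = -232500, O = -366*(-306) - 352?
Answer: -27911/58125 ≈ -0.48019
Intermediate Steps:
O = 111644 (O = 111996 - 352 = 111644)
O/D = 111644/(-232500) = 111644*(-1/232500) = -27911/58125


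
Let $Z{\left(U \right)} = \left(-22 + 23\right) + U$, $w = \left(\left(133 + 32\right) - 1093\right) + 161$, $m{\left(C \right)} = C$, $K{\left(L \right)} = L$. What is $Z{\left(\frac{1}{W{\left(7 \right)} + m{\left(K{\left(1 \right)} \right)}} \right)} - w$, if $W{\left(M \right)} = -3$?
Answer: $\frac{1535}{2} \approx 767.5$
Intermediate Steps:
$w = -767$ ($w = \left(165 - 1093\right) + 161 = -928 + 161 = -767$)
$Z{\left(U \right)} = 1 + U$
$Z{\left(\frac{1}{W{\left(7 \right)} + m{\left(K{\left(1 \right)} \right)}} \right)} - w = \left(1 + \frac{1}{-3 + 1}\right) - -767 = \left(1 + \frac{1}{-2}\right) + 767 = \left(1 - \frac{1}{2}\right) + 767 = \frac{1}{2} + 767 = \frac{1535}{2}$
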